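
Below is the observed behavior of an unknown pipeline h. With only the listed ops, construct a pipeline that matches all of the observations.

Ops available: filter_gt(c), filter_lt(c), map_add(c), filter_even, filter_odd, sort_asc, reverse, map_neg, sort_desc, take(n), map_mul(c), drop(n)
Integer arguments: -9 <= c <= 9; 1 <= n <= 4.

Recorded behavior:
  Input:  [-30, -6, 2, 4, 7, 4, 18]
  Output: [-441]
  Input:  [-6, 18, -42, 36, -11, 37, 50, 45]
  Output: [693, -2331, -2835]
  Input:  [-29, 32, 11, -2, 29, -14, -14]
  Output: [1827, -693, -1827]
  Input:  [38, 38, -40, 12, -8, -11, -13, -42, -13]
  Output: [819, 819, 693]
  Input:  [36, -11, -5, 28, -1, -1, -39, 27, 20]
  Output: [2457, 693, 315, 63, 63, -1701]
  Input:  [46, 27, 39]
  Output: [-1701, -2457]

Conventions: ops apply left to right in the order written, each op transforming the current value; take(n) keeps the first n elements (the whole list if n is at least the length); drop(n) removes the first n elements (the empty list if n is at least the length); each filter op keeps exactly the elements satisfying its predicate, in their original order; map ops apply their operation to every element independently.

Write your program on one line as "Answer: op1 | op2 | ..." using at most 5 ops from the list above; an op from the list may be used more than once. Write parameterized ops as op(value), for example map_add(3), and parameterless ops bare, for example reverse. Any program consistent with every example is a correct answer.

map_mul(-7) | map_mul(9) | sort_desc | filter_odd

Check, running the answer program on each example:
  [-30, -6, 2, 4, 7, 4, 18] -> [210, 42, -14, -28, -49, -28, -126] -> [1890, 378, -126, -252, -441, -252, -1134] -> [1890, 378, -126, -252, -252, -441, -1134] -> [-441]
  [-6, 18, -42, 36, -11, 37, 50, 45] -> [42, -126, 294, -252, 77, -259, -350, -315] -> [378, -1134, 2646, -2268, 693, -2331, -3150, -2835] -> [2646, 693, 378, -1134, -2268, -2331, -2835, -3150] -> [693, -2331, -2835]
  [-29, 32, 11, -2, 29, -14, -14] -> [203, -224, -77, 14, -203, 98, 98] -> [1827, -2016, -693, 126, -1827, 882, 882] -> [1827, 882, 882, 126, -693, -1827, -2016] -> [1827, -693, -1827]
  [38, 38, -40, 12, -8, -11, -13, -42, -13] -> [-266, -266, 280, -84, 56, 77, 91, 294, 91] -> [-2394, -2394, 2520, -756, 504, 693, 819, 2646, 819] -> [2646, 2520, 819, 819, 693, 504, -756, -2394, -2394] -> [819, 819, 693]
  [36, -11, -5, 28, -1, -1, -39, 27, 20] -> [-252, 77, 35, -196, 7, 7, 273, -189, -140] -> [-2268, 693, 315, -1764, 63, 63, 2457, -1701, -1260] -> [2457, 693, 315, 63, 63, -1260, -1701, -1764, -2268] -> [2457, 693, 315, 63, 63, -1701]
  [46, 27, 39] -> [-322, -189, -273] -> [-2898, -1701, -2457] -> [-1701, -2457, -2898] -> [-1701, -2457]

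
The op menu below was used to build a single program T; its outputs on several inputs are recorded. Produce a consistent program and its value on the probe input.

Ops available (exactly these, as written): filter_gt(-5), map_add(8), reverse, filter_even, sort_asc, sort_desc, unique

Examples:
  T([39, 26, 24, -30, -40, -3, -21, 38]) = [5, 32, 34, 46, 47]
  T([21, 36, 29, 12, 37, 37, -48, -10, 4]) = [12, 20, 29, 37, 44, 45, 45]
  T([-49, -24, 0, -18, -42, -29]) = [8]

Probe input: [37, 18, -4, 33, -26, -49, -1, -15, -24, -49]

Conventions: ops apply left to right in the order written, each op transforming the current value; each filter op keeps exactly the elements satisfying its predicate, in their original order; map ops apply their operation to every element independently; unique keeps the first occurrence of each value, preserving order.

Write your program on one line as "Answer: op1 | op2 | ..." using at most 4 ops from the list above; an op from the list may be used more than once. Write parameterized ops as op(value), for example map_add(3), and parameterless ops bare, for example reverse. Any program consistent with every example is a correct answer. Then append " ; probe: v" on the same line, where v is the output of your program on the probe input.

sort_asc | filter_gt(-5) | map_add(8) ; probe: [4, 7, 26, 41, 45]

Check, running the answer program on each example:
  [39, 26, 24, -30, -40, -3, -21, 38] -> [-40, -30, -21, -3, 24, 26, 38, 39] -> [-3, 24, 26, 38, 39] -> [5, 32, 34, 46, 47]
  [21, 36, 29, 12, 37, 37, -48, -10, 4] -> [-48, -10, 4, 12, 21, 29, 36, 37, 37] -> [4, 12, 21, 29, 36, 37, 37] -> [12, 20, 29, 37, 44, 45, 45]
  [-49, -24, 0, -18, -42, -29] -> [-49, -42, -29, -24, -18, 0] -> [0] -> [8]
  probe: [37, 18, -4, 33, -26, -49, -1, -15, -24, -49] -> [-49, -49, -26, -24, -15, -4, -1, 18, 33, 37] -> [-4, -1, 18, 33, 37] -> [4, 7, 26, 41, 45]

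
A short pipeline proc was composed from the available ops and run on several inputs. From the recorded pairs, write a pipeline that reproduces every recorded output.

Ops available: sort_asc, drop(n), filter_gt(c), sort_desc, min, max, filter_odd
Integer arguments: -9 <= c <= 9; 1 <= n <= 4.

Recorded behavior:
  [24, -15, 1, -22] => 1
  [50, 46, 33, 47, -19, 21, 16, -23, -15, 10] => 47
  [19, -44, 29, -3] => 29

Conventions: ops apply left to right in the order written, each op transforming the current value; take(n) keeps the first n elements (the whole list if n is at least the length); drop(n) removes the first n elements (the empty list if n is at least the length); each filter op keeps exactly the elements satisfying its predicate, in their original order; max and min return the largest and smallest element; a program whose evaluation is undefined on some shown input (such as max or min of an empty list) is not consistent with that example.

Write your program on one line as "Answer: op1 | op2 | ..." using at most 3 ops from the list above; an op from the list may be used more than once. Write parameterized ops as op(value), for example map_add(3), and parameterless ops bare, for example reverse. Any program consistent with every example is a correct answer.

filter_odd | filter_gt(-4) | max

Check, running the answer program on each example:
  [24, -15, 1, -22] -> [-15, 1] -> [1] -> 1
  [50, 46, 33, 47, -19, 21, 16, -23, -15, 10] -> [33, 47, -19, 21, -23, -15] -> [33, 47, 21] -> 47
  [19, -44, 29, -3] -> [19, 29, -3] -> [19, 29, -3] -> 29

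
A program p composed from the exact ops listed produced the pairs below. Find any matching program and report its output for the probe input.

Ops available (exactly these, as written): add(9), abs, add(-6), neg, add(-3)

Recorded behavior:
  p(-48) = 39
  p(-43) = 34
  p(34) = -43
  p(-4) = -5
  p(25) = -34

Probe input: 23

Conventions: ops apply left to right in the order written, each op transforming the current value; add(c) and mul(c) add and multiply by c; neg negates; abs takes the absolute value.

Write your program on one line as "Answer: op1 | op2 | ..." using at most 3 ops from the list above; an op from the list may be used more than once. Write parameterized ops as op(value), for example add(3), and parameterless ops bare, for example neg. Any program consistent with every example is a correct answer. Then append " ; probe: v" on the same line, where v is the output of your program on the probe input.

add(9) | neg ; probe: -32

Check, running the answer program on each example:
  -48 -> -39 -> 39
  -43 -> -34 -> 34
  34 -> 43 -> -43
  -4 -> 5 -> -5
  25 -> 34 -> -34
  probe: 23 -> 32 -> -32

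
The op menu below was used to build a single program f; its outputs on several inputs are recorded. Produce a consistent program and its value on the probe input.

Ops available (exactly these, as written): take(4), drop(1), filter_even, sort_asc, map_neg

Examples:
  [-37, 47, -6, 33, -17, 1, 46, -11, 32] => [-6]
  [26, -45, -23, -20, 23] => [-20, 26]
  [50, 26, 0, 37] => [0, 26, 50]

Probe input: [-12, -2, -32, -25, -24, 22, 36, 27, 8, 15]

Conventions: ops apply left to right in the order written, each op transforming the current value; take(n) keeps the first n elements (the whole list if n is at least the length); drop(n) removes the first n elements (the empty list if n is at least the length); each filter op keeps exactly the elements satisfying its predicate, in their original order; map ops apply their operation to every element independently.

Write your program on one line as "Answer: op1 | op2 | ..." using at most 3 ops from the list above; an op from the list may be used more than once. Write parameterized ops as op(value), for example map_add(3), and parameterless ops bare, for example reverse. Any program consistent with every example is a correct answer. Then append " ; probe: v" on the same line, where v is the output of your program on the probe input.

take(4) | sort_asc | filter_even ; probe: [-32, -12, -2]

Check, running the answer program on each example:
  [-37, 47, -6, 33, -17, 1, 46, -11, 32] -> [-37, 47, -6, 33] -> [-37, -6, 33, 47] -> [-6]
  [26, -45, -23, -20, 23] -> [26, -45, -23, -20] -> [-45, -23, -20, 26] -> [-20, 26]
  [50, 26, 0, 37] -> [50, 26, 0, 37] -> [0, 26, 37, 50] -> [0, 26, 50]
  probe: [-12, -2, -32, -25, -24, 22, 36, 27, 8, 15] -> [-12, -2, -32, -25] -> [-32, -25, -12, -2] -> [-32, -12, -2]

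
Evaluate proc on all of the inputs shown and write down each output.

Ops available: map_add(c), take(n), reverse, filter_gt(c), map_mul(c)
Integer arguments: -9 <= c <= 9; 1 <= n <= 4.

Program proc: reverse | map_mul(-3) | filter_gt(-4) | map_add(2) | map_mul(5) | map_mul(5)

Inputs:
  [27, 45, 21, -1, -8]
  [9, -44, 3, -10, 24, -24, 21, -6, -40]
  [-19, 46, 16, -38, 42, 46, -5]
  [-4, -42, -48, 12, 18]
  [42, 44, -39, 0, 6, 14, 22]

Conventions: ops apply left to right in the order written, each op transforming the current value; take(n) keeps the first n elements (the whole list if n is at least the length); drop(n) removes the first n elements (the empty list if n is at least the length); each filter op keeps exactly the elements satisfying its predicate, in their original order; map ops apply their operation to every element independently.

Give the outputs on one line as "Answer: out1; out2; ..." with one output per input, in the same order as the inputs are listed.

Execution, op by op:
  [27, 45, 21, -1, -8] -> [-8, -1, 21, 45, 27] -> [24, 3, -63, -135, -81] -> [24, 3] -> [26, 5] -> [130, 25] -> [650, 125]
  [9, -44, 3, -10, 24, -24, 21, -6, -40] -> [-40, -6, 21, -24, 24, -10, 3, -44, 9] -> [120, 18, -63, 72, -72, 30, -9, 132, -27] -> [120, 18, 72, 30, 132] -> [122, 20, 74, 32, 134] -> [610, 100, 370, 160, 670] -> [3050, 500, 1850, 800, 3350]
  [-19, 46, 16, -38, 42, 46, -5] -> [-5, 46, 42, -38, 16, 46, -19] -> [15, -138, -126, 114, -48, -138, 57] -> [15, 114, 57] -> [17, 116, 59] -> [85, 580, 295] -> [425, 2900, 1475]
  [-4, -42, -48, 12, 18] -> [18, 12, -48, -42, -4] -> [-54, -36, 144, 126, 12] -> [144, 126, 12] -> [146, 128, 14] -> [730, 640, 70] -> [3650, 3200, 350]
  [42, 44, -39, 0, 6, 14, 22] -> [22, 14, 6, 0, -39, 44, 42] -> [-66, -42, -18, 0, 117, -132, -126] -> [0, 117] -> [2, 119] -> [10, 595] -> [50, 2975]

[650, 125]; [3050, 500, 1850, 800, 3350]; [425, 2900, 1475]; [3650, 3200, 350]; [50, 2975]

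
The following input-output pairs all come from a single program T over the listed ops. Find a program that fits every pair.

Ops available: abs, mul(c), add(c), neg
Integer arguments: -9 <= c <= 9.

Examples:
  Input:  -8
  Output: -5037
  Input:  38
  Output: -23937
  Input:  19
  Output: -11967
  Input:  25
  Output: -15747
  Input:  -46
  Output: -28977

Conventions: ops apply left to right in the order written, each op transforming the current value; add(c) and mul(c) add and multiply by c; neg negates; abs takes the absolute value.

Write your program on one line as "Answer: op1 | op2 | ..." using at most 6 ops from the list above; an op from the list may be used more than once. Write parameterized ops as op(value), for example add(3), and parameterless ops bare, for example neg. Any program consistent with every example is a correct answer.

mul(-9) | abs | mul(5) | mul(2) | mul(-7) | add(3)

Check, running the answer program on each example:
  -8 -> 72 -> 72 -> 360 -> 720 -> -5040 -> -5037
  38 -> -342 -> 342 -> 1710 -> 3420 -> -23940 -> -23937
  19 -> -171 -> 171 -> 855 -> 1710 -> -11970 -> -11967
  25 -> -225 -> 225 -> 1125 -> 2250 -> -15750 -> -15747
  -46 -> 414 -> 414 -> 2070 -> 4140 -> -28980 -> -28977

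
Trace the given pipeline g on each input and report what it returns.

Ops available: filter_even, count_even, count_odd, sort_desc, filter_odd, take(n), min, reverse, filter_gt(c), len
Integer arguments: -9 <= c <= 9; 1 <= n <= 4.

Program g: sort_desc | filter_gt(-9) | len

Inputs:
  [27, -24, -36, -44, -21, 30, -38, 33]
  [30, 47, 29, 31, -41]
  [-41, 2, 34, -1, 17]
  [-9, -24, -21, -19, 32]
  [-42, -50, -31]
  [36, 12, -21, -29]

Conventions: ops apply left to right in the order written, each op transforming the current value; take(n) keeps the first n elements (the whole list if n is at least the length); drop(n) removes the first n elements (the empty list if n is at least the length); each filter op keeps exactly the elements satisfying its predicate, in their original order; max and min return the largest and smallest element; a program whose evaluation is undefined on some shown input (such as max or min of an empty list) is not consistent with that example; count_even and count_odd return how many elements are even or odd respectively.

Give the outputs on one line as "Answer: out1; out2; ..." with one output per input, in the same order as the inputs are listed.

Execution, op by op:
  [27, -24, -36, -44, -21, 30, -38, 33] -> [33, 30, 27, -21, -24, -36, -38, -44] -> [33, 30, 27] -> 3
  [30, 47, 29, 31, -41] -> [47, 31, 30, 29, -41] -> [47, 31, 30, 29] -> 4
  [-41, 2, 34, -1, 17] -> [34, 17, 2, -1, -41] -> [34, 17, 2, -1] -> 4
  [-9, -24, -21, -19, 32] -> [32, -9, -19, -21, -24] -> [32] -> 1
  [-42, -50, -31] -> [-31, -42, -50] -> [] -> 0
  [36, 12, -21, -29] -> [36, 12, -21, -29] -> [36, 12] -> 2

3; 4; 4; 1; 0; 2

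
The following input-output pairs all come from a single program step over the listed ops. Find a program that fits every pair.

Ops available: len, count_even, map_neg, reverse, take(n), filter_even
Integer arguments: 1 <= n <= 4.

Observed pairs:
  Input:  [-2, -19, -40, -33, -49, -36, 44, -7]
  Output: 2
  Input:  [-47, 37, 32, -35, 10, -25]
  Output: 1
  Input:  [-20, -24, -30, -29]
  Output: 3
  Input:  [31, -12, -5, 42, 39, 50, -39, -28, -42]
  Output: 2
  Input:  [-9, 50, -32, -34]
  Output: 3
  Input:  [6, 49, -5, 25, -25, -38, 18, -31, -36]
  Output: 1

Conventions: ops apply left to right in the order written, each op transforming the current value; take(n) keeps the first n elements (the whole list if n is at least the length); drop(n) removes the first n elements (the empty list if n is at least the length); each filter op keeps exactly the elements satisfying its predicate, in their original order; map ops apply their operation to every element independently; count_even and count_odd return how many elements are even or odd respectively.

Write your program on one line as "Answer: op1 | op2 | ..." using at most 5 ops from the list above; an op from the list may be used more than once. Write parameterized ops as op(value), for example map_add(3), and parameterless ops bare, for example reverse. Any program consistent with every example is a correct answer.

map_neg | take(4) | filter_even | reverse | count_even

Check, running the answer program on each example:
  [-2, -19, -40, -33, -49, -36, 44, -7] -> [2, 19, 40, 33, 49, 36, -44, 7] -> [2, 19, 40, 33] -> [2, 40] -> [40, 2] -> 2
  [-47, 37, 32, -35, 10, -25] -> [47, -37, -32, 35, -10, 25] -> [47, -37, -32, 35] -> [-32] -> [-32] -> 1
  [-20, -24, -30, -29] -> [20, 24, 30, 29] -> [20, 24, 30, 29] -> [20, 24, 30] -> [30, 24, 20] -> 3
  [31, -12, -5, 42, 39, 50, -39, -28, -42] -> [-31, 12, 5, -42, -39, -50, 39, 28, 42] -> [-31, 12, 5, -42] -> [12, -42] -> [-42, 12] -> 2
  [-9, 50, -32, -34] -> [9, -50, 32, 34] -> [9, -50, 32, 34] -> [-50, 32, 34] -> [34, 32, -50] -> 3
  [6, 49, -5, 25, -25, -38, 18, -31, -36] -> [-6, -49, 5, -25, 25, 38, -18, 31, 36] -> [-6, -49, 5, -25] -> [-6] -> [-6] -> 1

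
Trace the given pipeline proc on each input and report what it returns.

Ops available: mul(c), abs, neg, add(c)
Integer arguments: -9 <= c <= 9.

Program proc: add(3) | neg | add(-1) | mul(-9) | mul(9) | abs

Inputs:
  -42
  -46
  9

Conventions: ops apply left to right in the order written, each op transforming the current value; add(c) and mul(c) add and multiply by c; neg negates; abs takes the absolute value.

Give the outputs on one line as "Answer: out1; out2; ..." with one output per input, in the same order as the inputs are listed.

Execution, op by op:
  -42 -> -39 -> 39 -> 38 -> -342 -> -3078 -> 3078
  -46 -> -43 -> 43 -> 42 -> -378 -> -3402 -> 3402
  9 -> 12 -> -12 -> -13 -> 117 -> 1053 -> 1053

3078; 3402; 1053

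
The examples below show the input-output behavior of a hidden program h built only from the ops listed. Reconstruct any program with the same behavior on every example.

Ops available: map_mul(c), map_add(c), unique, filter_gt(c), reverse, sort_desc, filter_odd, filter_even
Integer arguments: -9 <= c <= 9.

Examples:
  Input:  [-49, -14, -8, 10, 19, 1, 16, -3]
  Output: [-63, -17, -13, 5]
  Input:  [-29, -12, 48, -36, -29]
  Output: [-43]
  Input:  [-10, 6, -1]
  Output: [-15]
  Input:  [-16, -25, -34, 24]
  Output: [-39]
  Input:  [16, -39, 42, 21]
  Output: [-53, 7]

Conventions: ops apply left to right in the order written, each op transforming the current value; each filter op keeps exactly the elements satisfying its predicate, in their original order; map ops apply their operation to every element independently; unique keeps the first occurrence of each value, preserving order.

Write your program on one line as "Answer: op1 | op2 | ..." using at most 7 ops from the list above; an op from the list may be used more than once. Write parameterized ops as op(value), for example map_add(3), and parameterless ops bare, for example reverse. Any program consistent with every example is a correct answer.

sort_desc | map_add(-5) | filter_even | unique | reverse | map_add(-9)

Check, running the answer program on each example:
  [-49, -14, -8, 10, 19, 1, 16, -3] -> [19, 16, 10, 1, -3, -8, -14, -49] -> [14, 11, 5, -4, -8, -13, -19, -54] -> [14, -4, -8, -54] -> [14, -4, -8, -54] -> [-54, -8, -4, 14] -> [-63, -17, -13, 5]
  [-29, -12, 48, -36, -29] -> [48, -12, -29, -29, -36] -> [43, -17, -34, -34, -41] -> [-34, -34] -> [-34] -> [-34] -> [-43]
  [-10, 6, -1] -> [6, -1, -10] -> [1, -6, -15] -> [-6] -> [-6] -> [-6] -> [-15]
  [-16, -25, -34, 24] -> [24, -16, -25, -34] -> [19, -21, -30, -39] -> [-30] -> [-30] -> [-30] -> [-39]
  [16, -39, 42, 21] -> [42, 21, 16, -39] -> [37, 16, 11, -44] -> [16, -44] -> [16, -44] -> [-44, 16] -> [-53, 7]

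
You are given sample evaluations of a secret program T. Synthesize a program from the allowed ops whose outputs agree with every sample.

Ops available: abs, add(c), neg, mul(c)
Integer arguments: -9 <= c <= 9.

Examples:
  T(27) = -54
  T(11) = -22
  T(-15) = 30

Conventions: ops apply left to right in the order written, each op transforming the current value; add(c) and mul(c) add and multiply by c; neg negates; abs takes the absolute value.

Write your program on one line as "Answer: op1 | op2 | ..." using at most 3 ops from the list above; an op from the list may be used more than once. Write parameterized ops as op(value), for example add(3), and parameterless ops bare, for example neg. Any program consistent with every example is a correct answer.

mul(2) | neg

Check, running the answer program on each example:
  27 -> 54 -> -54
  11 -> 22 -> -22
  -15 -> -30 -> 30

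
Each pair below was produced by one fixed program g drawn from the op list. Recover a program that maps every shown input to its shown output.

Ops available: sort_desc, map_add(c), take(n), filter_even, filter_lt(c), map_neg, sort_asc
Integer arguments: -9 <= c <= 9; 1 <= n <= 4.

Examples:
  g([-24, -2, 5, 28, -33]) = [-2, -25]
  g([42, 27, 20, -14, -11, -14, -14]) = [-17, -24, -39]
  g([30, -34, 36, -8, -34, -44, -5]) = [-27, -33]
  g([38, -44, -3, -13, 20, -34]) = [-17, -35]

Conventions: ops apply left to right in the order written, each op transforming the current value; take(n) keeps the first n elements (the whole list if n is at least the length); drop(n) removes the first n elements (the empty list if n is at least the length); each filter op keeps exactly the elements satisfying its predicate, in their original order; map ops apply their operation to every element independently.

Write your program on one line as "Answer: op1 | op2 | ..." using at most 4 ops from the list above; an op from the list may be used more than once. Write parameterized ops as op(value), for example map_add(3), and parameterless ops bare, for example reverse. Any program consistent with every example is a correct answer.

sort_asc | map_add(-3) | map_neg | filter_lt(4)

Check, running the answer program on each example:
  [-24, -2, 5, 28, -33] -> [-33, -24, -2, 5, 28] -> [-36, -27, -5, 2, 25] -> [36, 27, 5, -2, -25] -> [-2, -25]
  [42, 27, 20, -14, -11, -14, -14] -> [-14, -14, -14, -11, 20, 27, 42] -> [-17, -17, -17, -14, 17, 24, 39] -> [17, 17, 17, 14, -17, -24, -39] -> [-17, -24, -39]
  [30, -34, 36, -8, -34, -44, -5] -> [-44, -34, -34, -8, -5, 30, 36] -> [-47, -37, -37, -11, -8, 27, 33] -> [47, 37, 37, 11, 8, -27, -33] -> [-27, -33]
  [38, -44, -3, -13, 20, -34] -> [-44, -34, -13, -3, 20, 38] -> [-47, -37, -16, -6, 17, 35] -> [47, 37, 16, 6, -17, -35] -> [-17, -35]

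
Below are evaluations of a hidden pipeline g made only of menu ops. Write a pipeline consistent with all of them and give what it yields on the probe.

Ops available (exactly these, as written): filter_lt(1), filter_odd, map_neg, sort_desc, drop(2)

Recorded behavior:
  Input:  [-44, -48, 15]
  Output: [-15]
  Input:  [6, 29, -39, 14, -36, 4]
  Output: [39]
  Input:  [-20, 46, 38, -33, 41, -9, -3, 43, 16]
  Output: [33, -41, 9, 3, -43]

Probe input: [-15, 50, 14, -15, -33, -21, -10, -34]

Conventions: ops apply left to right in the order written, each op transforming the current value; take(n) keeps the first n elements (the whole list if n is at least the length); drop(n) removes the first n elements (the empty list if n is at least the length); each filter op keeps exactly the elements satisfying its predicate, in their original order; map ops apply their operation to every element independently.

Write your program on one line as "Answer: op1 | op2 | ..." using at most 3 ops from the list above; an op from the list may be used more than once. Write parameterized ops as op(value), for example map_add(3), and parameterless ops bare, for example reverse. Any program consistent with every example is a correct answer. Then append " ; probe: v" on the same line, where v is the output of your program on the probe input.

drop(2) | filter_odd | map_neg ; probe: [15, 33, 21]

Check, running the answer program on each example:
  [-44, -48, 15] -> [15] -> [15] -> [-15]
  [6, 29, -39, 14, -36, 4] -> [-39, 14, -36, 4] -> [-39] -> [39]
  [-20, 46, 38, -33, 41, -9, -3, 43, 16] -> [38, -33, 41, -9, -3, 43, 16] -> [-33, 41, -9, -3, 43] -> [33, -41, 9, 3, -43]
  probe: [-15, 50, 14, -15, -33, -21, -10, -34] -> [14, -15, -33, -21, -10, -34] -> [-15, -33, -21] -> [15, 33, 21]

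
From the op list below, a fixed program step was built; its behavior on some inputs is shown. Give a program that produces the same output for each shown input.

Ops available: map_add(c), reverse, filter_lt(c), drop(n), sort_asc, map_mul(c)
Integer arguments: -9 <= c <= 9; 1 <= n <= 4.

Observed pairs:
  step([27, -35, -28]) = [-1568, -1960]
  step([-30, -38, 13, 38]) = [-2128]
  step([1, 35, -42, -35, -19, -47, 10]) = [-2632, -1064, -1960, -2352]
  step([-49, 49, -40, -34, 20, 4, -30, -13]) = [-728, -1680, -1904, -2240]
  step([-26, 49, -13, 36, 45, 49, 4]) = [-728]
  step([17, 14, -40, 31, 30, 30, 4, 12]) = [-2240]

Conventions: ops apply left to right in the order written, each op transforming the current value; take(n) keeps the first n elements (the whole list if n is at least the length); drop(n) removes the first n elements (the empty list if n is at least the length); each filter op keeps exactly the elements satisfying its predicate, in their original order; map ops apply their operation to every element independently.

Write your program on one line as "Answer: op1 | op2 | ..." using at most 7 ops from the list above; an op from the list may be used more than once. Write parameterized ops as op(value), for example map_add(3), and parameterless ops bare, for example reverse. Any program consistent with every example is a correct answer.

drop(1) | reverse | filter_lt(7) | map_mul(-7) | map_mul(-8) | filter_lt(6)

Check, running the answer program on each example:
  [27, -35, -28] -> [-35, -28] -> [-28, -35] -> [-28, -35] -> [196, 245] -> [-1568, -1960] -> [-1568, -1960]
  [-30, -38, 13, 38] -> [-38, 13, 38] -> [38, 13, -38] -> [-38] -> [266] -> [-2128] -> [-2128]
  [1, 35, -42, -35, -19, -47, 10] -> [35, -42, -35, -19, -47, 10] -> [10, -47, -19, -35, -42, 35] -> [-47, -19, -35, -42] -> [329, 133, 245, 294] -> [-2632, -1064, -1960, -2352] -> [-2632, -1064, -1960, -2352]
  [-49, 49, -40, -34, 20, 4, -30, -13] -> [49, -40, -34, 20, 4, -30, -13] -> [-13, -30, 4, 20, -34, -40, 49] -> [-13, -30, 4, -34, -40] -> [91, 210, -28, 238, 280] -> [-728, -1680, 224, -1904, -2240] -> [-728, -1680, -1904, -2240]
  [-26, 49, -13, 36, 45, 49, 4] -> [49, -13, 36, 45, 49, 4] -> [4, 49, 45, 36, -13, 49] -> [4, -13] -> [-28, 91] -> [224, -728] -> [-728]
  [17, 14, -40, 31, 30, 30, 4, 12] -> [14, -40, 31, 30, 30, 4, 12] -> [12, 4, 30, 30, 31, -40, 14] -> [4, -40] -> [-28, 280] -> [224, -2240] -> [-2240]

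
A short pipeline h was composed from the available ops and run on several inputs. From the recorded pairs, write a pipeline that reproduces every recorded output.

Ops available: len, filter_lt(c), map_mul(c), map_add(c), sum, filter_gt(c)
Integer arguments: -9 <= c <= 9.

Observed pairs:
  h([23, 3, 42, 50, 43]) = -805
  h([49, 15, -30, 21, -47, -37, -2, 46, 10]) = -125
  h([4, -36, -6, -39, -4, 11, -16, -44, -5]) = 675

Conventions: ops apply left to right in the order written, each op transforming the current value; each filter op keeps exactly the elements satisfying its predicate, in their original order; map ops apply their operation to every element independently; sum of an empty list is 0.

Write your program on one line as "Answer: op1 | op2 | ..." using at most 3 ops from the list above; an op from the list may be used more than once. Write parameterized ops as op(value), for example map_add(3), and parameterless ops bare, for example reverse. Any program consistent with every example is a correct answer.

map_mul(-5) | sum

Check, running the answer program on each example:
  [23, 3, 42, 50, 43] -> [-115, -15, -210, -250, -215] -> -805
  [49, 15, -30, 21, -47, -37, -2, 46, 10] -> [-245, -75, 150, -105, 235, 185, 10, -230, -50] -> -125
  [4, -36, -6, -39, -4, 11, -16, -44, -5] -> [-20, 180, 30, 195, 20, -55, 80, 220, 25] -> 675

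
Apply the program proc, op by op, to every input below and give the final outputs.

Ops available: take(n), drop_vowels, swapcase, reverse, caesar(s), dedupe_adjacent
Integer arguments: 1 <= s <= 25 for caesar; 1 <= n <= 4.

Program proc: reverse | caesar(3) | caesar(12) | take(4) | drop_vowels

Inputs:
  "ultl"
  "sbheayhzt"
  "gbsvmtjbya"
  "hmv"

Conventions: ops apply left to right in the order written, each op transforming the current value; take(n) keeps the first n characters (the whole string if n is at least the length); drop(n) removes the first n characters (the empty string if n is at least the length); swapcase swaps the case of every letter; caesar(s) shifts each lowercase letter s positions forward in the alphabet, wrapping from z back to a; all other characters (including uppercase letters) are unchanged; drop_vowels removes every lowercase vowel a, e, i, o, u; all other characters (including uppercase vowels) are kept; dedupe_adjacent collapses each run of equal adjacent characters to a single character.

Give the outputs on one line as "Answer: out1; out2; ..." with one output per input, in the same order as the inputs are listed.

Execution, op by op:
  "ultl" -> "ltlu" -> "owox" -> "aiaj" -> "aiaj" -> "j"
  "sbheayhzt" -> "tzhyaehbs" -> "wckbdhkev" -> "iownptwqh" -> "iown" -> "wn"
  "gbsvmtjbya" -> "aybjtmvsbg" -> "dbemwpyvej" -> "pnqyibkhqv" -> "pnqy" -> "pnqy"
  "hmv" -> "vmh" -> "ypk" -> "kbw" -> "kbw" -> "kbw"

"j"; "wn"; "pnqy"; "kbw"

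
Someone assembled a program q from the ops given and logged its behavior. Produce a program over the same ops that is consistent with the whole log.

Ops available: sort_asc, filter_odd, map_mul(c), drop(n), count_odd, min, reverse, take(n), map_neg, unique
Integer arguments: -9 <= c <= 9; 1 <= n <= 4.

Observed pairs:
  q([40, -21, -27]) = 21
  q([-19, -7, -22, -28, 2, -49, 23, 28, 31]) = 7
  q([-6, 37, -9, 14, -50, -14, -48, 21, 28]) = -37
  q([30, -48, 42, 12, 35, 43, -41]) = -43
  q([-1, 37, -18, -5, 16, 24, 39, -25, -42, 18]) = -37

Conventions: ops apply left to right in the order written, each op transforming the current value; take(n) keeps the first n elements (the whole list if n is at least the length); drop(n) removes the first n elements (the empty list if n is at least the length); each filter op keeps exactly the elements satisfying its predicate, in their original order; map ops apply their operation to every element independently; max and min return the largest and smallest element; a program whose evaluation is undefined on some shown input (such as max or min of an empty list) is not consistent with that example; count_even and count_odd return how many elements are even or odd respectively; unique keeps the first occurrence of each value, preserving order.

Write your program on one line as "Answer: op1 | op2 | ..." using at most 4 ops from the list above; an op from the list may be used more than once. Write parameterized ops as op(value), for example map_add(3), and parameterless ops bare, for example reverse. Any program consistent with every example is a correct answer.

filter_odd | map_neg | take(3) | min

Check, running the answer program on each example:
  [40, -21, -27] -> [-21, -27] -> [21, 27] -> [21, 27] -> 21
  [-19, -7, -22, -28, 2, -49, 23, 28, 31] -> [-19, -7, -49, 23, 31] -> [19, 7, 49, -23, -31] -> [19, 7, 49] -> 7
  [-6, 37, -9, 14, -50, -14, -48, 21, 28] -> [37, -9, 21] -> [-37, 9, -21] -> [-37, 9, -21] -> -37
  [30, -48, 42, 12, 35, 43, -41] -> [35, 43, -41] -> [-35, -43, 41] -> [-35, -43, 41] -> -43
  [-1, 37, -18, -5, 16, 24, 39, -25, -42, 18] -> [-1, 37, -5, 39, -25] -> [1, -37, 5, -39, 25] -> [1, -37, 5] -> -37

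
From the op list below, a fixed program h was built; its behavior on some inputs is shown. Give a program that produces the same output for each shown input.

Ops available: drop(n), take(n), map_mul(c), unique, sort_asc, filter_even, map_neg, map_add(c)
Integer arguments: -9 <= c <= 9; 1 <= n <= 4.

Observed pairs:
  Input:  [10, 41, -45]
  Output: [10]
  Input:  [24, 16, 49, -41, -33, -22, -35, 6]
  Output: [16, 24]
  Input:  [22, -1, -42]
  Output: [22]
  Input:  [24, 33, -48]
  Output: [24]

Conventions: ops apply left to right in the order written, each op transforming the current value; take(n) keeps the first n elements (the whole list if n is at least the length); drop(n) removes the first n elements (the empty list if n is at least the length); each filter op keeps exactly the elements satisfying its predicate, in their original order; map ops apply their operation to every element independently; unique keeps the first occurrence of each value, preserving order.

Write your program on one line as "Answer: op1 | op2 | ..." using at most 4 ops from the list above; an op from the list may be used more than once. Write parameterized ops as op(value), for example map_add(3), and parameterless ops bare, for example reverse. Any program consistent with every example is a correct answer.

take(2) | sort_asc | filter_even

Check, running the answer program on each example:
  [10, 41, -45] -> [10, 41] -> [10, 41] -> [10]
  [24, 16, 49, -41, -33, -22, -35, 6] -> [24, 16] -> [16, 24] -> [16, 24]
  [22, -1, -42] -> [22, -1] -> [-1, 22] -> [22]
  [24, 33, -48] -> [24, 33] -> [24, 33] -> [24]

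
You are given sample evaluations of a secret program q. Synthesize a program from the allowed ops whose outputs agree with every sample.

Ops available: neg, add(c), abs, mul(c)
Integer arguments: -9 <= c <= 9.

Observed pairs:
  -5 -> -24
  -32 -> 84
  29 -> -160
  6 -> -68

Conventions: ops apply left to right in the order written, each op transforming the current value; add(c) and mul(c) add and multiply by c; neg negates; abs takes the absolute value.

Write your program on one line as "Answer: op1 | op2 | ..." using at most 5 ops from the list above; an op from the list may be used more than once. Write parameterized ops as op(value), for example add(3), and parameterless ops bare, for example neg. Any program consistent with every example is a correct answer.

add(9) | mul(4) | add(8) | neg

Check, running the answer program on each example:
  -5 -> 4 -> 16 -> 24 -> -24
  -32 -> -23 -> -92 -> -84 -> 84
  29 -> 38 -> 152 -> 160 -> -160
  6 -> 15 -> 60 -> 68 -> -68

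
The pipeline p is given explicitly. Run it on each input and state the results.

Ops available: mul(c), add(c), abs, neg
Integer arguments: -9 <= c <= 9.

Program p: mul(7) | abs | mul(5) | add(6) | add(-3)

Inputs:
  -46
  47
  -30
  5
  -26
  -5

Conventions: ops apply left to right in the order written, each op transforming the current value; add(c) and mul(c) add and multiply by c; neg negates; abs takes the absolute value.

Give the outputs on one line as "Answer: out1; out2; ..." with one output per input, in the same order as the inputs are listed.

1613; 1648; 1053; 178; 913; 178

Execution, op by op:
  -46 -> -322 -> 322 -> 1610 -> 1616 -> 1613
  47 -> 329 -> 329 -> 1645 -> 1651 -> 1648
  -30 -> -210 -> 210 -> 1050 -> 1056 -> 1053
  5 -> 35 -> 35 -> 175 -> 181 -> 178
  -26 -> -182 -> 182 -> 910 -> 916 -> 913
  -5 -> -35 -> 35 -> 175 -> 181 -> 178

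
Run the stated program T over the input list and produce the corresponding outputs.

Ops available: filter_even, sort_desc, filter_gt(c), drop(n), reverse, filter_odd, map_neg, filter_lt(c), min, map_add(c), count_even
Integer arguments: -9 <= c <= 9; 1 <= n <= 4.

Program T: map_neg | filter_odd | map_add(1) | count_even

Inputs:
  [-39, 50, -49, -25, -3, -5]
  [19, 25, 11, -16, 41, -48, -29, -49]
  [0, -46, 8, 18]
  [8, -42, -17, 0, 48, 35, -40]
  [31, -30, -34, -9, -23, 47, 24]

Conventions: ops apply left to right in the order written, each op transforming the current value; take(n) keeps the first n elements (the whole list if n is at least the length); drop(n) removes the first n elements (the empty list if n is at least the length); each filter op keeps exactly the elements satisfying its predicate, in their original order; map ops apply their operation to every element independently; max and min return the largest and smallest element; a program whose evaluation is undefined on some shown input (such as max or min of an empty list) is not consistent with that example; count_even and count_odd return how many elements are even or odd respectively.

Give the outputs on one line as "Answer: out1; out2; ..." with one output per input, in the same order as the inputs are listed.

5; 6; 0; 2; 4

Execution, op by op:
  [-39, 50, -49, -25, -3, -5] -> [39, -50, 49, 25, 3, 5] -> [39, 49, 25, 3, 5] -> [40, 50, 26, 4, 6] -> 5
  [19, 25, 11, -16, 41, -48, -29, -49] -> [-19, -25, -11, 16, -41, 48, 29, 49] -> [-19, -25, -11, -41, 29, 49] -> [-18, -24, -10, -40, 30, 50] -> 6
  [0, -46, 8, 18] -> [0, 46, -8, -18] -> [] -> [] -> 0
  [8, -42, -17, 0, 48, 35, -40] -> [-8, 42, 17, 0, -48, -35, 40] -> [17, -35] -> [18, -34] -> 2
  [31, -30, -34, -9, -23, 47, 24] -> [-31, 30, 34, 9, 23, -47, -24] -> [-31, 9, 23, -47] -> [-30, 10, 24, -46] -> 4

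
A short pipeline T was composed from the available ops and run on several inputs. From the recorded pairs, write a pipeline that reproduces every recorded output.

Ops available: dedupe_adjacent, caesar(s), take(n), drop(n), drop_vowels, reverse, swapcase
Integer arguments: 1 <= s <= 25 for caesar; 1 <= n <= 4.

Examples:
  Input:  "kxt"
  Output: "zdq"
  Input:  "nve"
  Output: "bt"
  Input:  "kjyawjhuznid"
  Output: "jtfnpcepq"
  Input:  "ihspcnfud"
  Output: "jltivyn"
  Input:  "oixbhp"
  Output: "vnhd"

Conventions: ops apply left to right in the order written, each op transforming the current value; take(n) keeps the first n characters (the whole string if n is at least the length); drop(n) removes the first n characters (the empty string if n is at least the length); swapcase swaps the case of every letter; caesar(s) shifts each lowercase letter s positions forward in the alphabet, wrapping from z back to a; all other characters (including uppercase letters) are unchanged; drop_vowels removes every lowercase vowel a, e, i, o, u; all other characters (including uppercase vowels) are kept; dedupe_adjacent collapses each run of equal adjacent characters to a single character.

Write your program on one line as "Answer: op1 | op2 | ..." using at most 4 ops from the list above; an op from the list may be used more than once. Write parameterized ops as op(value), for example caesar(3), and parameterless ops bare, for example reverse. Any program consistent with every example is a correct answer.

reverse | drop_vowels | caesar(6)

Check, running the answer program on each example:
  "kxt" -> "txk" -> "txk" -> "zdq"
  "nve" -> "evn" -> "vn" -> "bt"
  "kjyawjhuznid" -> "dinzuhjwayjk" -> "dnzhjwyjk" -> "jtfnpcepq"
  "ihspcnfud" -> "dufncpshi" -> "dfncpsh" -> "jltivyn"
  "oixbhp" -> "phbxio" -> "phbx" -> "vnhd"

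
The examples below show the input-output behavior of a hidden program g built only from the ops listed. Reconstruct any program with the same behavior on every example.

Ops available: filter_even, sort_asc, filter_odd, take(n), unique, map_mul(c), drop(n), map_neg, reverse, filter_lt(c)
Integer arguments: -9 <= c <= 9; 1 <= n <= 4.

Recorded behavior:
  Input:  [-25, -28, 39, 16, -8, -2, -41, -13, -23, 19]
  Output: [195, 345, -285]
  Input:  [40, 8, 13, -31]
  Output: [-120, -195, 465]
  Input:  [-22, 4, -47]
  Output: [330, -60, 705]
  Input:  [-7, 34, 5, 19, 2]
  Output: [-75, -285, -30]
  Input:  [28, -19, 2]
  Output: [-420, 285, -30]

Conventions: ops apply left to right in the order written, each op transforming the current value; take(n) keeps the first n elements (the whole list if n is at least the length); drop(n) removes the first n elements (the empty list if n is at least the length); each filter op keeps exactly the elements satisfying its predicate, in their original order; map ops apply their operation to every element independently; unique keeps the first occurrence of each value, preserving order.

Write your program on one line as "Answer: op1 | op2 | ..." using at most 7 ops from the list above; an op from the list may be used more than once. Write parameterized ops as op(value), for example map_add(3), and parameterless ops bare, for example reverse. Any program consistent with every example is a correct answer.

map_neg | reverse | take(3) | map_mul(5) | map_mul(3) | reverse

Check, running the answer program on each example:
  [-25, -28, 39, 16, -8, -2, -41, -13, -23, 19] -> [25, 28, -39, -16, 8, 2, 41, 13, 23, -19] -> [-19, 23, 13, 41, 2, 8, -16, -39, 28, 25] -> [-19, 23, 13] -> [-95, 115, 65] -> [-285, 345, 195] -> [195, 345, -285]
  [40, 8, 13, -31] -> [-40, -8, -13, 31] -> [31, -13, -8, -40] -> [31, -13, -8] -> [155, -65, -40] -> [465, -195, -120] -> [-120, -195, 465]
  [-22, 4, -47] -> [22, -4, 47] -> [47, -4, 22] -> [47, -4, 22] -> [235, -20, 110] -> [705, -60, 330] -> [330, -60, 705]
  [-7, 34, 5, 19, 2] -> [7, -34, -5, -19, -2] -> [-2, -19, -5, -34, 7] -> [-2, -19, -5] -> [-10, -95, -25] -> [-30, -285, -75] -> [-75, -285, -30]
  [28, -19, 2] -> [-28, 19, -2] -> [-2, 19, -28] -> [-2, 19, -28] -> [-10, 95, -140] -> [-30, 285, -420] -> [-420, 285, -30]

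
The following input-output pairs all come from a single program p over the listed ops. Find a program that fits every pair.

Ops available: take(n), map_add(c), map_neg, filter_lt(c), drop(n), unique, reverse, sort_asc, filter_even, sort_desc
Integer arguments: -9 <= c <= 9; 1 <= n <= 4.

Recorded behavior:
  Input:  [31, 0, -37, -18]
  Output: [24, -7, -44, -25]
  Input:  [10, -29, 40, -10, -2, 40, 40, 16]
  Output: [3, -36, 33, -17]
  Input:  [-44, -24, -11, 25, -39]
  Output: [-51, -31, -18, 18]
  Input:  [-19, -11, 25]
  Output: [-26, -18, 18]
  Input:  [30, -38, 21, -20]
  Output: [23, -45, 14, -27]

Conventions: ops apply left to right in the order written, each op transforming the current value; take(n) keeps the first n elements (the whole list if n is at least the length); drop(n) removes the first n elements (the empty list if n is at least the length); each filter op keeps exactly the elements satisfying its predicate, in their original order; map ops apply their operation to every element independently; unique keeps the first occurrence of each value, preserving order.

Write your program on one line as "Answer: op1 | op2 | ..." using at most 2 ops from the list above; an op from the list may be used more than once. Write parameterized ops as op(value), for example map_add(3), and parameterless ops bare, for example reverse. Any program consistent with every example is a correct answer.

take(4) | map_add(-7)

Check, running the answer program on each example:
  [31, 0, -37, -18] -> [31, 0, -37, -18] -> [24, -7, -44, -25]
  [10, -29, 40, -10, -2, 40, 40, 16] -> [10, -29, 40, -10] -> [3, -36, 33, -17]
  [-44, -24, -11, 25, -39] -> [-44, -24, -11, 25] -> [-51, -31, -18, 18]
  [-19, -11, 25] -> [-19, -11, 25] -> [-26, -18, 18]
  [30, -38, 21, -20] -> [30, -38, 21, -20] -> [23, -45, 14, -27]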